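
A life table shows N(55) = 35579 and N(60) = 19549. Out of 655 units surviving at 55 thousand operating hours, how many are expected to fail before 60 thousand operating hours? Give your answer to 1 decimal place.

The relevant probability is 1 − 19549/35579 = 0.450547.
Expected number = 655 × 0.450547 = 295.1.

295.1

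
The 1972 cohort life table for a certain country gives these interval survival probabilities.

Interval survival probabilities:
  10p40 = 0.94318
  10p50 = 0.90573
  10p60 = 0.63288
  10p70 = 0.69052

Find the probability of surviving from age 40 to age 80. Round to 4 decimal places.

0.3733

40p40 = 0.94318 × 0.90573 × 0.63288 × 0.69052.
= 0.373328.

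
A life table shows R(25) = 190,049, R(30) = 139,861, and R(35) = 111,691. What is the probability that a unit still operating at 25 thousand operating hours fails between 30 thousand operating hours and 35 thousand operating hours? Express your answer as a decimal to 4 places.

This is the probability of reaching 30 but not 35, conditional on being operational at 25: (R(30) − R(35)) / R(25).
= (139,861 − 111,691) / 190,049 = 28,170 / 190,049 = 0.148225.

0.1482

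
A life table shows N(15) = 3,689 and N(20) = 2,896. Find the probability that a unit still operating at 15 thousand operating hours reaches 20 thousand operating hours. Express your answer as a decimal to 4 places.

0.7850

The conditional survival probability is N(20)/N(15) = 2,896/3,689 = 0.785037.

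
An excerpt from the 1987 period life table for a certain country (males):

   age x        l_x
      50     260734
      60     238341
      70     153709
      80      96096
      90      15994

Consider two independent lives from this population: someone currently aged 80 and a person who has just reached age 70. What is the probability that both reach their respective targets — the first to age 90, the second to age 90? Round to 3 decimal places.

0.017

p₁ = l_90/l_80 = 15994/96096 = 0.166438; p₂ = l_90/l_70 = 15994/153709 = 0.104054.
P(both) = p₁ × p₂ = 0.166438 × 0.104054 = 0.017319.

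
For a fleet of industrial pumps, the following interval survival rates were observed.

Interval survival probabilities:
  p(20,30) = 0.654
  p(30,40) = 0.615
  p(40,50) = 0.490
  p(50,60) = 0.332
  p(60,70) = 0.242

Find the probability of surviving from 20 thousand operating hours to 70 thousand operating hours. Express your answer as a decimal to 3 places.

The overall survival probability is 0.654 × 0.615 × 0.490 × 0.332 × 0.242.
= 0.015834.

0.016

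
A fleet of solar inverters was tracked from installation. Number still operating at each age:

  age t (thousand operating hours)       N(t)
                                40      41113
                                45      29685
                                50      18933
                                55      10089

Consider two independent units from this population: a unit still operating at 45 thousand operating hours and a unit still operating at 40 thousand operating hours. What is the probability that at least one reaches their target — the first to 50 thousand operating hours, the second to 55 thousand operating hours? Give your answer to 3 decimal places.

p₁ = N(50)/N(45) = 18933/29685 = 0.637797; p₂ = N(55)/N(40) = 10089/41113 = 0.245397.
P(at least one) = 1 − (1−p₁)(1−p₂) = 1 − 0.362203 × 0.754603 = 0.726681.

0.727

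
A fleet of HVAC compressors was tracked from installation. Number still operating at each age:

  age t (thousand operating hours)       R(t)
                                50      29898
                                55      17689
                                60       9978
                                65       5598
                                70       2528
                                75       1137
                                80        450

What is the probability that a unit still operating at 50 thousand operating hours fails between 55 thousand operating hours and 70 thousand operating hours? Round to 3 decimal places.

This is the probability of reaching 55 but not 70, conditional on being operational at 50: (R(55) − R(70)) / R(50).
= (17689 − 2528) / 29898 = 15161 / 29898 = 0.507091.

0.507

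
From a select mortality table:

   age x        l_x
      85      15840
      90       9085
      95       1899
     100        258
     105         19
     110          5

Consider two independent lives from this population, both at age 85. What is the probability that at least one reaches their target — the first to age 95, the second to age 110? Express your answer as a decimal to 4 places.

p₁ = l_95/l_85 = 1899/15840 = 0.119886; p₂ = l_110/l_85 = 5/15840 = 0.000316.
P(at least one) = 1 − (1−p₁)(1−p₂) = 1 − 0.880114 × 0.999684 = 0.120164.

0.1202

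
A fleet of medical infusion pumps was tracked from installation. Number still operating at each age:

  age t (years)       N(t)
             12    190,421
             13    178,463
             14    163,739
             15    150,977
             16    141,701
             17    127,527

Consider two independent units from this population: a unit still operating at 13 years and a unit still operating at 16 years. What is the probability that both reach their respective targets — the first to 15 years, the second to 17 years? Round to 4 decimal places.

p₁ = N(15)/N(13) = 150,977/178,463 = 0.845985; p₂ = N(17)/N(16) = 127,527/141,701 = 0.899972.
P(both) = p₁ × p₂ = 0.845985 × 0.899972 = 0.761363.

0.7614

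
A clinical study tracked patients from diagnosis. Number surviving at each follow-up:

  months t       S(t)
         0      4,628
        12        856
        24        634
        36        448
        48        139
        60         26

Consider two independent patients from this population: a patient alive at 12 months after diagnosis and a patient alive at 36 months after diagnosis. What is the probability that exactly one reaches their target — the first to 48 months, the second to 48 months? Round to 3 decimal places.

0.372

p₁ = S(48)/S(12) = 139/856 = 0.162383; p₂ = S(48)/S(36) = 139/448 = 0.310268.
P(exactly one) = p₁(1−p₂) + (1−p₁)p₂ = 0.112001 + 0.259886 = 0.371887.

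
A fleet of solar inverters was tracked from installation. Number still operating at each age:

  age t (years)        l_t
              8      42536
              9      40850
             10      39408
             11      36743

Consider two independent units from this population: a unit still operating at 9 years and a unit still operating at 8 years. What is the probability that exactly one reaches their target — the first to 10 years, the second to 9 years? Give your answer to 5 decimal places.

0.07214

p₁ = l_10/l_9 = 39408/40850 = 0.964700; p₂ = l_9/l_8 = 40850/42536 = 0.960363.
P(exactly one) = p₁(1−p₂) + (1−p₁)p₂ = 0.038238 + 0.033901 = 0.072139.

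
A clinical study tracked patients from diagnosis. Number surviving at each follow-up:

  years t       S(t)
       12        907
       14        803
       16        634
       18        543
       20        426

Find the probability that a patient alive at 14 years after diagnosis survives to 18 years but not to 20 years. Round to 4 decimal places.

This is the probability of reaching 18 but not 20, conditional on being alive at 14: (S(18) − S(20)) / S(14).
= (543 − 426) / 803 = 117 / 803 = 0.145704.

0.1457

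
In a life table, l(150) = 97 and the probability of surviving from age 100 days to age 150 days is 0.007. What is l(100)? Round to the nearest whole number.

13857

l(100) = l(150) / p = 97 / 0.007 = 13857.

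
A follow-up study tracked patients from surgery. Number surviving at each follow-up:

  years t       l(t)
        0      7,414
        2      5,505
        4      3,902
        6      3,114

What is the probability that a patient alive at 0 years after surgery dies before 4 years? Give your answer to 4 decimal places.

0.4737

P(die before 4 | alive at 0) = 1 − l(4)/l(0) = 1 − 3,902/7,414 = (3,512)/7,414 = 0.473698.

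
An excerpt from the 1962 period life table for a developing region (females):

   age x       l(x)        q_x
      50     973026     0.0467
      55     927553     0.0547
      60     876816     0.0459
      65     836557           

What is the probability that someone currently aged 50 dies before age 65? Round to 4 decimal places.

P(die before 65 | alive at 50) = 1 − l(65)/l(50) = 1 − 836557/973026 = (136469)/973026 = 0.140252.

0.1403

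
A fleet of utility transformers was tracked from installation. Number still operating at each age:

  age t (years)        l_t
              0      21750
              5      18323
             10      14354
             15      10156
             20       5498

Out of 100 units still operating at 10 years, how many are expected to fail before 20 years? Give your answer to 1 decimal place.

61.7

The relevant probability is 1 − 5498/14354 = 0.616971.
Expected number = 100 × 0.616971 = 61.7.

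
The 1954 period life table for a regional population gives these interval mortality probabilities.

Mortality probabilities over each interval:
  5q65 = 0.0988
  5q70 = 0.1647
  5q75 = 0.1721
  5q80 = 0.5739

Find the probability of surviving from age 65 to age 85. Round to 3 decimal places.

The overall survival probability is (1 − 0.0988) × (1 − 0.1647) × (1 − 0.1721) × (1 − 0.5739).
= 0.9012 × 0.8353 × 0.8279 × 0.4261 = 0.265554.

0.266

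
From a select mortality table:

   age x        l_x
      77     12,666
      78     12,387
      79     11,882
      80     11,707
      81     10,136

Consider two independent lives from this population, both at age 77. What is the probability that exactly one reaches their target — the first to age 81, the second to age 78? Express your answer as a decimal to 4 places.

0.2130

p₁ = l_81/l_77 = 10,136/12,666 = 0.800253; p₂ = l_78/l_77 = 12,387/12,666 = 0.977973.
P(exactly one) = p₁(1−p₂) + (1−p₁)p₂ = 0.017627 + 0.195347 = 0.212974.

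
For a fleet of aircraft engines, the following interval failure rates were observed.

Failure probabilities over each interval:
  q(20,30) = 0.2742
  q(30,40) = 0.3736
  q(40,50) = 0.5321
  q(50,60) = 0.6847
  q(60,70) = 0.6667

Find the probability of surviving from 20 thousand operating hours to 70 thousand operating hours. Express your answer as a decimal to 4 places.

P(survive 20→70) = (1 − 0.2742) × (1 − 0.3736) × (1 − 0.5321) × (1 − 0.6847) × (1 − 0.6667).
= 0.7258 × 0.6264 × 0.4679 × 0.3153 × 0.3333 = 0.022355.

0.0224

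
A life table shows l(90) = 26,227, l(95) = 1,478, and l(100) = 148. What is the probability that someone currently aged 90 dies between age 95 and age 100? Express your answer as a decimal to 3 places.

This is the probability of reaching 95 but not 100, conditional on being alive at 90: (l(95) − l(100)) / l(90).
= (1,478 − 148) / 26,227 = 1,330 / 26,227 = 0.050711.

0.051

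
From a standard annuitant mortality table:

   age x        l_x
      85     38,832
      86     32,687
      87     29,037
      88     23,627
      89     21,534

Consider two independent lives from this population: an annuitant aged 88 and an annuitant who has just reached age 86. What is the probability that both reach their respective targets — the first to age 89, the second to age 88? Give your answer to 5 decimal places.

0.65879

p₁ = l_89/l_88 = 21,534/23,627 = 0.911415; p₂ = l_88/l_86 = 23,627/32,687 = 0.722826.
P(both) = p₁ × p₂ = 0.911415 × 0.722826 = 0.658794.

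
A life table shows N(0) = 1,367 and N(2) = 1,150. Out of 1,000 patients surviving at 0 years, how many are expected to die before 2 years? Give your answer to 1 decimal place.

The relevant probability is 1 − 1,150/1,367 = 0.158742.
Expected number = 1,000 × 0.158742 = 158.7.

158.7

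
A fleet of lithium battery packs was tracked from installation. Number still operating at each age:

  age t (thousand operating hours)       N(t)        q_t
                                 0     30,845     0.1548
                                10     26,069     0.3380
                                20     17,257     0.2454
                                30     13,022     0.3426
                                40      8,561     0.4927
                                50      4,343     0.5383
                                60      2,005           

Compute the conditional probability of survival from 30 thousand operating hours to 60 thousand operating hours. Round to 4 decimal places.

0.1540

The conditional survival probability is N(60)/N(30) = 2,005/13,022 = 0.153970.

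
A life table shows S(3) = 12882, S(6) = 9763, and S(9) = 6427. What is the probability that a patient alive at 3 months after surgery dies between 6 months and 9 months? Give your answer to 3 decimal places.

This is the probability of reaching 6 but not 9, conditional on being alive at 3: (S(6) − S(9)) / S(3).
= (9763 − 6427) / 12882 = 3336 / 12882 = 0.258966.

0.259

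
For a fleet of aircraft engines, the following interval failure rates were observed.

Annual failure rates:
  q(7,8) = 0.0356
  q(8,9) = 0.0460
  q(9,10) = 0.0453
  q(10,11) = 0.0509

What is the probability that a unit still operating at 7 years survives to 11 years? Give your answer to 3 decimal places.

0.834

Survival from 7 to 11 is the product of surviving each interval: (1 − 0.0356) × (1 − 0.0460) × (1 − 0.0453) × (1 − 0.0509).
= 0.9644 × 0.9540 × 0.9547 × 0.9491 = 0.833651.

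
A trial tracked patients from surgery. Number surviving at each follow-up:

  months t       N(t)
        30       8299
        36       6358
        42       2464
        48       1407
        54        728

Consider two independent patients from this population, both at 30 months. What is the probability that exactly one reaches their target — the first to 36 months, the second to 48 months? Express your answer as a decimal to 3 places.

0.676

p₁ = N(36)/N(30) = 6358/8299 = 0.766116; p₂ = N(48)/N(30) = 1407/8299 = 0.169538.
P(exactly one) = p₁(1−p₂) + (1−p₁)p₂ = 0.636230 + 0.039652 = 0.675882.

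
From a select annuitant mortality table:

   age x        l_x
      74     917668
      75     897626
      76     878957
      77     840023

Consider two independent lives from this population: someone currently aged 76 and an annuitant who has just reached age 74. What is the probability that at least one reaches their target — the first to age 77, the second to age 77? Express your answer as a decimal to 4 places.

p₁ = l_77/l_76 = 840023/878957 = 0.955704; p₂ = l_77/l_74 = 840023/917668 = 0.915389.
P(at least one) = 1 − (1−p₁)(1−p₂) = 1 − 0.044296 × 0.084611 = 0.996252.

0.9963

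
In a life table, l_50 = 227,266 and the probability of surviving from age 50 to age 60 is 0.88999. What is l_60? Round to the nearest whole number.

l_60 = l_50 × p = 227,266 × 0.88999 = 202264.

202264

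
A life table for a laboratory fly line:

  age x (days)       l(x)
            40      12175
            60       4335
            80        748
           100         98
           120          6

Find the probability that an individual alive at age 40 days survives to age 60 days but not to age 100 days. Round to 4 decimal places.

0.3480

This is the probability of reaching 60 but not 100, conditional on being alive at 40: (l(60) − l(100)) / l(40).
= (4335 − 98) / 12175 = 4237 / 12175 = 0.348008.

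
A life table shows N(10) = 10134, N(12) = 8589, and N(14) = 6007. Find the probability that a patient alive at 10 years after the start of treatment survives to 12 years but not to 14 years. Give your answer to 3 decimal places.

0.255

This is the probability of reaching 12 but not 14, conditional on being alive at 10: (N(12) − N(14)) / N(10).
= (8589 − 6007) / 10134 = 2582 / 10134 = 0.254786.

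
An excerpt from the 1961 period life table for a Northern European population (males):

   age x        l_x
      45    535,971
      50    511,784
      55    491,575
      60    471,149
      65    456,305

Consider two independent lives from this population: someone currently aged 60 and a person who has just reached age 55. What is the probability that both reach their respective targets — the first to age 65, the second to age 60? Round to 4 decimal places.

0.9283

p₁ = l_65/l_60 = 456,305/471,149 = 0.968494; p₂ = l_60/l_55 = 471,149/491,575 = 0.958448.
P(both) = p₁ × p₂ = 0.968494 × 0.958448 = 0.928251.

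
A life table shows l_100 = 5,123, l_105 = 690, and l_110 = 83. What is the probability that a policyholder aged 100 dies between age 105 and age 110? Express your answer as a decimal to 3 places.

0.118

We want 5|5q100 = (l_105 − l_110)/l_100.
This is the probability of reaching 105 but not 110, conditional on being alive at 100: (l_105 − l_110) / l_100.
= (690 − 83) / 5,123 = 607 / 5,123 = 0.118485.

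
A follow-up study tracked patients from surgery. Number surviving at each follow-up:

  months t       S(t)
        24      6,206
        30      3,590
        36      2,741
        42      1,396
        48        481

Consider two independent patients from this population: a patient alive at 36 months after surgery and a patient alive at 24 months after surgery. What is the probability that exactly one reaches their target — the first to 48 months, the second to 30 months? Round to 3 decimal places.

0.551

p₁ = S(48)/S(36) = 481/2,741 = 0.175483; p₂ = S(30)/S(24) = 3,590/6,206 = 0.578472.
P(exactly one) = p₁(1−p₂) + (1−p₁)p₂ = 0.073971 + 0.476960 = 0.550931.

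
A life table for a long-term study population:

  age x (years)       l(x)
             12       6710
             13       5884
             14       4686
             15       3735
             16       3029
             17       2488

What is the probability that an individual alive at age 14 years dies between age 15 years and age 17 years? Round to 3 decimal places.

This is the probability of reaching 15 but not 17, conditional on being alive at 14: (l(15) − l(17)) / l(14).
= (3735 − 2488) / 4686 = 1247 / 4686 = 0.266112.

0.266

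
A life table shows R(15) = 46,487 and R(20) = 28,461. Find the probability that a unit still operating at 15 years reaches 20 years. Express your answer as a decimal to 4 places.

The conditional survival probability is R(20)/R(15) = 28,461/46,487 = 0.612236.

0.6122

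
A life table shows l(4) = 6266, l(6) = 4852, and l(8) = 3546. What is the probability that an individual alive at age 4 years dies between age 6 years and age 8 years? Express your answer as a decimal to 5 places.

0.20843

This is the probability of reaching 6 but not 8, conditional on being alive at 4: (l(6) − l(8)) / l(4).
= (4852 − 3546) / 6266 = 1306 / 6266 = 0.208426.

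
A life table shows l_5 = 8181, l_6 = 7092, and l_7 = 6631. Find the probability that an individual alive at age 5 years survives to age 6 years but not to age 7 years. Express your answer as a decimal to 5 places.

This is the probability of reaching 6 but not 7, conditional on being alive at 5: (l_6 − l_7) / l_5.
= (7092 − 6631) / 8181 = 461 / 8181 = 0.056350.

0.05635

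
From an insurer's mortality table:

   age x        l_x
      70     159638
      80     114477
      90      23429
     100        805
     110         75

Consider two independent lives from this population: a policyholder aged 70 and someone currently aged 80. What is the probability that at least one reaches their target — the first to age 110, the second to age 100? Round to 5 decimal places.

0.00750

p₁ = l_110/l_70 = 75/159638 = 0.000470; p₂ = l_100/l_80 = 805/114477 = 0.007032.
P(at least one) = 1 − (1−p₁)(1−p₂) = 1 − 0.999530 × 0.992968 = 0.007499.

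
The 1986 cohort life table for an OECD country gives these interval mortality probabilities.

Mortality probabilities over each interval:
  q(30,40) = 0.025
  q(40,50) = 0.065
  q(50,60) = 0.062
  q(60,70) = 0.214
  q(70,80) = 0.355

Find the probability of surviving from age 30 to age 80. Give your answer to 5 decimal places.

0.43351

The overall survival probability is (1 − 0.025) × (1 − 0.065) × (1 − 0.062) × (1 − 0.214) × (1 − 0.355).
= 0.975 × 0.935 × 0.938 × 0.786 × 0.645 = 0.433512.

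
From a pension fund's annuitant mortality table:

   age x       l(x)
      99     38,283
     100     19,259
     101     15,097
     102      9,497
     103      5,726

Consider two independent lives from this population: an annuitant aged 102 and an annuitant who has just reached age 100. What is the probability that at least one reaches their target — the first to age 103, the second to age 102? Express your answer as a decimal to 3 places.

p₁ = l(103)/l(102) = 5,726/9,497 = 0.602927; p₂ = l(102)/l(100) = 9,497/19,259 = 0.493120.
P(at least one) = 1 − (1−p₁)(1−p₂) = 1 − 0.397073 × 0.506880 = 0.798732.

0.799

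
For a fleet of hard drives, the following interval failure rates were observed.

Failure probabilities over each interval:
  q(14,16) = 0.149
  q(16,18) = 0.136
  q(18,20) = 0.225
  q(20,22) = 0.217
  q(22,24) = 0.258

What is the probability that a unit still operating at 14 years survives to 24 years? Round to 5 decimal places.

Chaining the interval survival probabilities: (1 − 0.149) × (1 − 0.136) × (1 − 0.225) × (1 − 0.217) × (1 − 0.258).
= 0.851 × 0.864 × 0.775 × 0.783 × 0.742 = 0.331063.

0.33106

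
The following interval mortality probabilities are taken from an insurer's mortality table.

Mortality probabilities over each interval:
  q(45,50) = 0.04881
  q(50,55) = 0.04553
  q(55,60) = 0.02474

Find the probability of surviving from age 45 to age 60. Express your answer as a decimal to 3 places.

Chaining the interval survival probabilities: (1 − 0.04881) × (1 − 0.04553) × (1 − 0.02474).
= 0.95119 × 0.95447 × 0.97526 = 0.885421.

0.885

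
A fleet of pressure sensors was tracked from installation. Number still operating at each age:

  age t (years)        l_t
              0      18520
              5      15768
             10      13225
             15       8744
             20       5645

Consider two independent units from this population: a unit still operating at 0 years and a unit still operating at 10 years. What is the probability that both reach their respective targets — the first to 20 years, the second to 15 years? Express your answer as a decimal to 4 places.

0.2015

p₁ = l_20/l_0 = 5645/18520 = 0.304806; p₂ = l_15/l_10 = 8744/13225 = 0.661172.
P(both) = p₁ × p₂ = 0.304806 × 0.661172 = 0.201529.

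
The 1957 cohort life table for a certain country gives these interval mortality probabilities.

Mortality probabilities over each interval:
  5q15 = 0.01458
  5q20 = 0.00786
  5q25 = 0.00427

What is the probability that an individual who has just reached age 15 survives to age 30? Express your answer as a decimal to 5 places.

15p15 = (1 − 0.01458) × (1 − 0.00786) × (1 − 0.00427).
= 0.98542 × 0.99214 × 0.99573 = 0.973500.

0.97350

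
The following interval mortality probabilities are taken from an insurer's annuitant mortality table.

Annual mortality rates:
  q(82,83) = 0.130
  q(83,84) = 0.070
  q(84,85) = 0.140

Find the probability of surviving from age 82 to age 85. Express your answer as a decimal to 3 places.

0.696

Survival from 82 to 85 is the product of surviving each interval: (1 − 0.130) × (1 − 0.070) × (1 − 0.140).
= 0.870 × 0.930 × 0.860 = 0.695826.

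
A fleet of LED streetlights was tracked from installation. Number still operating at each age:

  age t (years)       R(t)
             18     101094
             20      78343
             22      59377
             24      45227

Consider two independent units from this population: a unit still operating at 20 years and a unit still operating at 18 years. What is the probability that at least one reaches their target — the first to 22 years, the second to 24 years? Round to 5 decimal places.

p₁ = R(22)/R(20) = 59377/78343 = 0.757911; p₂ = R(24)/R(18) = 45227/101094 = 0.447376.
P(at least one) = 1 − (1−p₁)(1−p₂) = 1 − 0.242089 × 0.552624 = 0.866216.

0.86622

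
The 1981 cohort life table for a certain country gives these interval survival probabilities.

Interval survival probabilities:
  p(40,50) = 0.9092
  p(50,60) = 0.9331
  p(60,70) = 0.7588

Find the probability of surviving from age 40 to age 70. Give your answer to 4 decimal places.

Chaining the interval survival probabilities: 0.9092 × 0.9331 × 0.7588.
= 0.643747.

0.6437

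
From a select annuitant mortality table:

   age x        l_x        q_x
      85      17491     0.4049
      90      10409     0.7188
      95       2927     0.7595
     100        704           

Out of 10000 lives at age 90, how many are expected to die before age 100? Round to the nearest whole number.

9324

The relevant probability is 1 − 704/10409 = 0.932366.
Expected number = 10000 × 0.932366 = 9324.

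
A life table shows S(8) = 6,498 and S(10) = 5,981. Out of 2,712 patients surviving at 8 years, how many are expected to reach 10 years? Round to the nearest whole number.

2496

The relevant probability is 5,981/6,498 = 0.920437.
Expected number = 2,712 × 0.920437 = 2496.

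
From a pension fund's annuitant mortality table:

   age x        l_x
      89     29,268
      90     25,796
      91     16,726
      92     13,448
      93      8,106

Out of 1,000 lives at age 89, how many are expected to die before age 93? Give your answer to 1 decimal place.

723.0

The relevant probability is 1 − 8,106/29,268 = 0.723042.
Expected number = 1,000 × 0.723042 = 723.0.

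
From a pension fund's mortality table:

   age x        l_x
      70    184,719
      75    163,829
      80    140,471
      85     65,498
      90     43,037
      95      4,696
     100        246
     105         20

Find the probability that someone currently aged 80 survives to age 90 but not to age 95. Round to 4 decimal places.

0.2729

We want 10|5q80 = (l_90 − l_95)/l_80.
This is the probability of reaching 90 but not 95, conditional on being alive at 80: (l_90 − l_95) / l_80.
= (43,037 − 4,696) / 140,471 = 38,341 / 140,471 = 0.272946.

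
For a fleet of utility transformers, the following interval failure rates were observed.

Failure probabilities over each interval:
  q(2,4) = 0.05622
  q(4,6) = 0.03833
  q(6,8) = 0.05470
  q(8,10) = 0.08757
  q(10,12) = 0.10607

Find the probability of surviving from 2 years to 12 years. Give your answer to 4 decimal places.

Survival from 2 to 12 is the product of surviving each interval: (1 − 0.05622) × (1 − 0.03833) × (1 − 0.05470) × (1 − 0.08757) × (1 − 0.10607).
= 0.94378 × 0.96167 × 0.94530 × 0.91243 × 0.89393 = 0.699793.

0.6998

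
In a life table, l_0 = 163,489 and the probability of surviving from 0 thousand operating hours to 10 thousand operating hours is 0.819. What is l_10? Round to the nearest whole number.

l_10 = l_0 × p = 163,489 × 0.819 = 133897.

133897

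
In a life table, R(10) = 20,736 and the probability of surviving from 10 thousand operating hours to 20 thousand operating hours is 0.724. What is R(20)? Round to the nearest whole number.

15013

R(20) = R(10) × p = 20,736 × 0.724 = 15013.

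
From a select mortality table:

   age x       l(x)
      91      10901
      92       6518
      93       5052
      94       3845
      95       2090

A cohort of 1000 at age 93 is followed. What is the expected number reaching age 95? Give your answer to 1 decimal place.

413.7

The relevant probability is 2090/5052 = 0.413698.
Expected number = 1000 × 0.413698 = 413.7.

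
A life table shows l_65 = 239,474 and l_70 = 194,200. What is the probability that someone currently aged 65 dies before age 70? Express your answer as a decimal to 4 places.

P(die before 70 | alive at 65) = 1 − l_70/l_65 = 1 − 194,200/239,474 = (45,274)/239,474 = 0.189056.

0.1891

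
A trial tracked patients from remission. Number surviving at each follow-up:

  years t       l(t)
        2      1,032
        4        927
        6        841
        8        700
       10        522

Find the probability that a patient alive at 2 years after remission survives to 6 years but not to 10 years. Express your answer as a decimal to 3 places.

0.309

This is the probability of reaching 6 but not 10, conditional on being alive at 2: (l(6) − l(10)) / l(2).
= (841 − 522) / 1,032 = 319 / 1,032 = 0.309109.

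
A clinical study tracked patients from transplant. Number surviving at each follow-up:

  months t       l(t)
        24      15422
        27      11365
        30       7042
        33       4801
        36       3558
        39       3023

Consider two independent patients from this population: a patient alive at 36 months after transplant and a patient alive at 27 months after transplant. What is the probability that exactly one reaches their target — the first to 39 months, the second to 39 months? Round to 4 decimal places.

0.6636

p₁ = l(39)/l(36) = 3023/3558 = 0.849635; p₂ = l(39)/l(27) = 3023/11365 = 0.265992.
P(exactly one) = p₁(1−p₂) + (1−p₁)p₂ = 0.623639 + 0.039996 = 0.663635.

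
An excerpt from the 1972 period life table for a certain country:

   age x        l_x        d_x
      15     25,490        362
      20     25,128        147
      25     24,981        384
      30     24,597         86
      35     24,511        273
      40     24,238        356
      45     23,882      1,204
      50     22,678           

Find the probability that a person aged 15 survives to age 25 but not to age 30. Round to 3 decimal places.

We want 10|5q15 = (l_25 − l_30)/l_15.
This is the probability of reaching 25 but not 30, conditional on being alive at 15: (l_25 − l_30) / l_15.
= (24,981 − 24,597) / 25,490 = 384 / 25,490 = 0.015065.

0.015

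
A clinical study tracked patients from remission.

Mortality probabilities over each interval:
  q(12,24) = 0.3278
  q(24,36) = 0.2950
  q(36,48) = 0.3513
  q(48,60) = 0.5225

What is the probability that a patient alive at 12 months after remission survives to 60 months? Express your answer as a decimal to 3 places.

0.147

Survival from 12 to 60 is the product of surviving each interval: (1 − 0.3278) × (1 − 0.2950) × (1 − 0.3513) × (1 − 0.5225).
= 0.6722 × 0.7050 × 0.6487 × 0.4775 = 0.146793.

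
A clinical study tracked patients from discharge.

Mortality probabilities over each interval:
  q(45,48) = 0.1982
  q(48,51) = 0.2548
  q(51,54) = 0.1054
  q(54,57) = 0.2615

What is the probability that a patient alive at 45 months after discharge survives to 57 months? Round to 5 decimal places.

Chaining the interval survival probabilities: (1 − 0.1982) × (1 − 0.2548) × (1 − 0.1054) × (1 − 0.2615).
= 0.8018 × 0.7452 × 0.8946 × 0.7385 = 0.394747.

0.39475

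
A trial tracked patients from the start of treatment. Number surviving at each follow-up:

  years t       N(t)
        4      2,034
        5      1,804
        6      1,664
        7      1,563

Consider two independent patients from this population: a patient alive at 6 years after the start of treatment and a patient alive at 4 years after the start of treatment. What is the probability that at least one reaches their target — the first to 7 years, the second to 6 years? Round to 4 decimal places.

p₁ = N(7)/N(6) = 1,563/1,664 = 0.939303; p₂ = N(6)/N(4) = 1,664/2,034 = 0.818092.
P(at least one) = 1 − (1−p₁)(1−p₂) = 1 − 0.060697 × 0.181908 = 0.988959.

0.9890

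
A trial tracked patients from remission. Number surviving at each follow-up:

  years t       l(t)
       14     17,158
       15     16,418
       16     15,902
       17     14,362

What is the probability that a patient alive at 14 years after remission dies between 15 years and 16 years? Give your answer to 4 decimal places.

0.0301

This is the probability of reaching 15 but not 16, conditional on being alive at 14: (l(15) − l(16)) / l(14).
= (16,418 − 15,902) / 17,158 = 516 / 17,158 = 0.030073.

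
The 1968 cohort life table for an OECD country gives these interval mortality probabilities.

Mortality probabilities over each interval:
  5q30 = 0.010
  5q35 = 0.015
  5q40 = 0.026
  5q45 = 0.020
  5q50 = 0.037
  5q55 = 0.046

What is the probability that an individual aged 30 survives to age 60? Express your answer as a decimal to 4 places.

0.8551

Survival from 30 to 60 is the product of surviving each interval: (1 − 0.010) × (1 − 0.015) × (1 − 0.026) × (1 − 0.020) × (1 − 0.037) × (1 − 0.046).
= 0.990 × 0.985 × 0.974 × 0.980 × 0.963 × 0.954 = 0.855128.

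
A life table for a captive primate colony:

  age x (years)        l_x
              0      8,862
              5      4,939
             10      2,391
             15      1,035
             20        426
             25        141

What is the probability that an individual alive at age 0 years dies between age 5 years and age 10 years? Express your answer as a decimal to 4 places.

0.2875

This is the probability of reaching 5 but not 10, conditional on being alive at 0: (l_5 − l_10) / l_0.
= (4,939 − 2,391) / 8,862 = 2,548 / 8,862 = 0.287520.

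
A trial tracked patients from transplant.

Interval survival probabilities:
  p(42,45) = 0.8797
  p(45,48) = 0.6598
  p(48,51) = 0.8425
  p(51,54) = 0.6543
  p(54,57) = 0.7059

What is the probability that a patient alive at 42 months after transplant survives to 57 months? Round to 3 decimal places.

P(survive 42→57) = 0.8797 × 0.6598 × 0.8425 × 0.6543 × 0.7059.
= 0.225859.

0.226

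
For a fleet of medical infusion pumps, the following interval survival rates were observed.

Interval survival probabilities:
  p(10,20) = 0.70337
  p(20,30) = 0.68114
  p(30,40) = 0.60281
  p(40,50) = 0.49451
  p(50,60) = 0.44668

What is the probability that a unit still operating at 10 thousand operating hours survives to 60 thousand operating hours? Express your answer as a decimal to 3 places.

0.064

Chaining the interval survival probabilities: 0.70337 × 0.68114 × 0.60281 × 0.49451 × 0.44668.
= 0.063793.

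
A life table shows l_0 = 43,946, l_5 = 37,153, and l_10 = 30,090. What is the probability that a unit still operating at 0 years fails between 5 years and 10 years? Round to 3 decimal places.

This is the probability of reaching 5 but not 10, conditional on being operational at 0: (l_5 − l_10) / l_0.
= (37,153 − 30,090) / 43,946 = 7,063 / 43,946 = 0.160720.

0.161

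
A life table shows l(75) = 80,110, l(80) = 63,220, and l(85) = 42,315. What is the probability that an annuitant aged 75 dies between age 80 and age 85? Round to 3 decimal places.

This is the probability of reaching 80 but not 85, conditional on being alive at 75: (l(80) − l(85)) / l(75).
= (63,220 − 42,315) / 80,110 = 20,905 / 80,110 = 0.260954.

0.261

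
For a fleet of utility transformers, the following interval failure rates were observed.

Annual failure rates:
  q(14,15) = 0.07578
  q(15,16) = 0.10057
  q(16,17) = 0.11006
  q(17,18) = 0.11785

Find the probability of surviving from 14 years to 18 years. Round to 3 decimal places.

P(survive 14→18) = (1 − 0.07578) × (1 − 0.10057) × (1 − 0.11006) × (1 − 0.11785).
= 0.92422 × 0.89943 × 0.88994 × 0.88215 = 0.652598.

0.653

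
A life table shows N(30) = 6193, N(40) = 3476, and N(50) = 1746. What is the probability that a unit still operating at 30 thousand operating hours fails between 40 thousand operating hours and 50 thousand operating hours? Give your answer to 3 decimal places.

This is the probability of reaching 40 but not 50, conditional on being operational at 30: (N(40) − N(50)) / N(30).
= (3476 − 1746) / 6193 = 1730 / 6193 = 0.279348.

0.279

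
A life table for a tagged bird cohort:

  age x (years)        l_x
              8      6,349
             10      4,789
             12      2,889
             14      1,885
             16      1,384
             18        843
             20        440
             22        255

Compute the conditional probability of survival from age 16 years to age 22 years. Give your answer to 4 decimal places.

The conditional survival probability is l_22/l_16 = 255/1,384 = 0.184249.

0.1842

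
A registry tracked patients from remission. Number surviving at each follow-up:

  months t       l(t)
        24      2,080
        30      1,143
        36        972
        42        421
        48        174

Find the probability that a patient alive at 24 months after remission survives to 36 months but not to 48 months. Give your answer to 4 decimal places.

This is the probability of reaching 36 but not 48, conditional on being alive at 24: (l(36) − l(48)) / l(24).
= (972 − 174) / 2,080 = 798 / 2,080 = 0.383654.

0.3837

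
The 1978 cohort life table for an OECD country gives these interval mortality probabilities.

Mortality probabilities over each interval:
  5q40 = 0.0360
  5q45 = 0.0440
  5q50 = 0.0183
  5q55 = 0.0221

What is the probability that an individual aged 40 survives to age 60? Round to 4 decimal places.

0.8847

The overall survival probability is (1 − 0.0360) × (1 − 0.0440) × (1 − 0.0183) × (1 − 0.0221).
= 0.9640 × 0.9560 × 0.9817 × 0.9779 = 0.884725.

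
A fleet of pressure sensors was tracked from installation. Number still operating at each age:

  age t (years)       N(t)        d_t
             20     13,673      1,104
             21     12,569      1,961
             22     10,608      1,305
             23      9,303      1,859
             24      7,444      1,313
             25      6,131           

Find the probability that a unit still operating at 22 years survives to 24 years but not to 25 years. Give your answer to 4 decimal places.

0.1238

This is the probability of reaching 24 but not 25, conditional on being operational at 22: (N(24) − N(25)) / N(22).
= (7,444 − 6,131) / 10,608 = 1,313 / 10,608 = 0.123775.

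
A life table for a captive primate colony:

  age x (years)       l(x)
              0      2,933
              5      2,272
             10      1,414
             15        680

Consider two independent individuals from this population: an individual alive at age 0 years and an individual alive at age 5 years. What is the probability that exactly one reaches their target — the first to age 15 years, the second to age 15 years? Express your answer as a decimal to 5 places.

p₁ = l(15)/l(0) = 680/2,933 = 0.231845; p₂ = l(15)/l(5) = 680/2,272 = 0.299296.
P(exactly one) = p₁(1−p₂) + (1−p₁)p₂ = 0.162455 + 0.229906 = 0.392360.

0.39236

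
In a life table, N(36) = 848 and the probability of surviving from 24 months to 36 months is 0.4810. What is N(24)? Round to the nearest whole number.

N(24) = N(36) / p = 848 / 0.4810 = 1763.

1763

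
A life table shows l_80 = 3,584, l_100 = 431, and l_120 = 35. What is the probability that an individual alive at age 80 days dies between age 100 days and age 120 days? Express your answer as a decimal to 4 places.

This is the probability of reaching 100 but not 120, conditional on being alive at 80: (l_100 − l_120) / l_80.
= (431 − 35) / 3,584 = 396 / 3,584 = 0.110491.

0.1105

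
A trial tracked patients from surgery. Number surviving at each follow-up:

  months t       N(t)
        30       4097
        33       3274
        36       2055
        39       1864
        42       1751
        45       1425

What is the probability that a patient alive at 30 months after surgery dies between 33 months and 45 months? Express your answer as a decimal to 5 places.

This is the probability of reaching 33 but not 45, conditional on being alive at 30: (N(33) − N(45)) / N(30).
= (3274 − 1425) / 4097 = 1849 / 4097 = 0.451306.

0.45131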